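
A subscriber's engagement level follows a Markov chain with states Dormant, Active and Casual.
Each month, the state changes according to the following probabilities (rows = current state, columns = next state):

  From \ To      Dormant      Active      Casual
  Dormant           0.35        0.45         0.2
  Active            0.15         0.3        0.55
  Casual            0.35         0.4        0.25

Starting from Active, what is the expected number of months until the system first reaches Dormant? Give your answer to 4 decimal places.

Let t(s) be the expected number of months to first reach Dormant from state s, with t(Dormant) = 0. Conditioning on the first month:
t(Active) = 1 + 0.3·t(Active) + 0.55·t(Casual)
t(Casual) = 1 + 0.4·t(Active) + 0.25·t(Casual)
Solving: t(Active) = 4.2623, t(Casual) = 3.6066.
Expected months from Active to Dormant: 4.2623.

4.2623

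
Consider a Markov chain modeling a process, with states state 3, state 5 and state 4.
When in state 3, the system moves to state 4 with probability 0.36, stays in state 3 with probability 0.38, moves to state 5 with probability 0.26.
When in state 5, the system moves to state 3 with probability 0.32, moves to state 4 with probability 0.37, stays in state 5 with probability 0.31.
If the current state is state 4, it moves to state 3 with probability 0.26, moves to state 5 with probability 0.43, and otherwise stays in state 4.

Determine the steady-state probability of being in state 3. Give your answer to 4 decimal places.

Let the stationary distribution be π with π = πP and π_1 + π_2 + π_3 = 1.
π_1 = 0.38·π_1 + 0.32·π_2 + 0.26·π_3
π_2 = 0.26·π_1 + 0.31·π_2 + 0.43·π_3
Solving with the normalization constraint gives π = (0.3183, 0.3356, 0.3461).
So the stationary probability of state 3 is 0.3183.

0.3183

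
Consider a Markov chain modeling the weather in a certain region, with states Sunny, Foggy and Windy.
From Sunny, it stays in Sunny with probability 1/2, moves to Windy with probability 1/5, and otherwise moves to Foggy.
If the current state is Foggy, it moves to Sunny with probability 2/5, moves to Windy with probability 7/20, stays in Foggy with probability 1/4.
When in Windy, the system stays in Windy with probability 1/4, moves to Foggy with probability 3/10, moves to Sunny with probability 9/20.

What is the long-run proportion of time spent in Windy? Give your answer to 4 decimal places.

0.2556

Let the stationary distribution be π with π = πP and π_1 + π_2 + π_3 = 1.
π_1 = 0.5·π_1 + 0.4·π_2 + 0.45·π_3
π_2 = 0.3·π_1 + 0.25·π_2 + 0.3·π_3
Solving with the normalization constraint gives π = (0.4586, 0.2857, 0.2556).
So the stationary probability of Windy is 0.2556.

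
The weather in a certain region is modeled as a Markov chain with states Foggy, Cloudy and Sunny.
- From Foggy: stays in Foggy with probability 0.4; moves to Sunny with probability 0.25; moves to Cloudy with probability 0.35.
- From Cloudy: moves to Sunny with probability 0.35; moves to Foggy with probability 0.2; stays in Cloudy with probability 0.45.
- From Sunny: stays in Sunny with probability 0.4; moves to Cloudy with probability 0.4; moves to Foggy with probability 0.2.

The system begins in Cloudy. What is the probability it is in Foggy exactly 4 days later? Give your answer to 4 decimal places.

0.2496

Propagate the distribution vector 4 days from Cloudy.
After 0 days: (0.0000, 1.0000, 0.0000)
After 1 day: (0.2000, 0.4500, 0.3500)
After 2 days: (0.2400, 0.4125, 0.3475)
After 3 days: (0.2480, 0.4086, 0.3434)
After 4 days: (0.2496, 0.4080, 0.3424)
P(in Foggy after 4 days) = 0.2496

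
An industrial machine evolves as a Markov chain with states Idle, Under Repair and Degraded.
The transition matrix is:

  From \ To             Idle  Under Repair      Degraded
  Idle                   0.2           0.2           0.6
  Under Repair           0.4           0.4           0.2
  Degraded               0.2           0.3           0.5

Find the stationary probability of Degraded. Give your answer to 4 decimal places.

0.4348

Let the stationary distribution be π with π = πP and π_1 + π_2 + π_3 = 1.
π_1 = 0.2·π_1 + 0.4·π_2 + 0.2·π_3
π_2 = 0.2·π_1 + 0.4·π_2 + 0.3·π_3
Solving with the normalization constraint gives π = (0.2609, 0.3043, 0.4348).
So the stationary probability of Degraded is 0.4348.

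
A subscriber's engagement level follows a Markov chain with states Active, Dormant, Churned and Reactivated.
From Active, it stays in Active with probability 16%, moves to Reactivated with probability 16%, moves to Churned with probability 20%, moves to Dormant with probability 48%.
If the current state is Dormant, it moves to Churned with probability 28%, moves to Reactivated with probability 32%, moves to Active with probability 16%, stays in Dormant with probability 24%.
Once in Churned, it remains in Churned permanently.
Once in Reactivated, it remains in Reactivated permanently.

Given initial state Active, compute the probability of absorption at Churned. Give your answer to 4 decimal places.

Let h(s) be the probability of absorption at Churned starting from transient state s. Then h(Churned) = 1 and h(Reactivated) = 0. By first-step analysis:
h(Active) = 0.16·h(Active) + 0.48·h(Dormant) + 0.2·1 + 0.16·0
h(Dormant) = 0.16·h(Active) + 0.24·h(Dormant) + 0.28·1 + 0.32·0
Solving: h(Active) = 0.5100, h(Dormant) = 0.4758.
Starting from Active, the probability is 0.5100.

0.5100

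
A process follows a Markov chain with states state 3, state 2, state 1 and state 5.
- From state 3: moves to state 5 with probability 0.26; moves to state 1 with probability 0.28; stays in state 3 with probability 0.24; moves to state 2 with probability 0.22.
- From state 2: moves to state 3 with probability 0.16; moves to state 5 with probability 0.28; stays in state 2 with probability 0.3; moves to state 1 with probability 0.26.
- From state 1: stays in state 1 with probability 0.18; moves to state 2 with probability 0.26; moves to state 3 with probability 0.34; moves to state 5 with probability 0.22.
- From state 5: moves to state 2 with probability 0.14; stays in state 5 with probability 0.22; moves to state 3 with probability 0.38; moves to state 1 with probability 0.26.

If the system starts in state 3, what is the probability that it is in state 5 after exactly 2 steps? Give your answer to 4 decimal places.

0.2428

Propagate the distribution vector 2 steps from state 3.
After 0 steps: (1.0000, 0.0000, 0.0000, 0.0000)
After 1 step: (0.2400, 0.2200, 0.2800, 0.2600)
After 2 steps: (0.2868, 0.2280, 0.2424, 0.2428)
P(in state 5 after 2 steps) = 0.2428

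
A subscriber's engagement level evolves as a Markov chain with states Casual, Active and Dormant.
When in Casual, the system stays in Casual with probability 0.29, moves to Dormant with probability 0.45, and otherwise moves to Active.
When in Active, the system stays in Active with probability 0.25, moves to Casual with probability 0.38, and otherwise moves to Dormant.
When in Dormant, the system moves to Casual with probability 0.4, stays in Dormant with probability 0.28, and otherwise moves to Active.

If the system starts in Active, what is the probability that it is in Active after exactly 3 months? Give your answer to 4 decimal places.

Propagate the distribution vector 3 months from Active.
After 0 months: (0.0000, 1.0000, 0.0000)
After 1 month: (0.3800, 0.2500, 0.3700)
After 2 months: (0.3532, 0.2797, 0.3671)
After 3 months: (0.3556, 0.2792, 0.3652)
P(in Active after 3 months) = 0.2792

0.2792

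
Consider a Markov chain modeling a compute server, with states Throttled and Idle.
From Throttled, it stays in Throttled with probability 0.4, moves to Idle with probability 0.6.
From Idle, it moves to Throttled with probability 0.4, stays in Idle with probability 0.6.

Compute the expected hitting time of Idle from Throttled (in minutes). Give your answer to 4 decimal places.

Let t(s) be the expected number of minutes to first reach Idle from state s, with t(Idle) = 0. Conditioning on the first minute:
t(Throttled) = 1 + 0.4·t(Throttled)
Solving: t(Throttled) = 1.6667.
Expected minutes from Throttled to Idle: 1.6667.

1.6667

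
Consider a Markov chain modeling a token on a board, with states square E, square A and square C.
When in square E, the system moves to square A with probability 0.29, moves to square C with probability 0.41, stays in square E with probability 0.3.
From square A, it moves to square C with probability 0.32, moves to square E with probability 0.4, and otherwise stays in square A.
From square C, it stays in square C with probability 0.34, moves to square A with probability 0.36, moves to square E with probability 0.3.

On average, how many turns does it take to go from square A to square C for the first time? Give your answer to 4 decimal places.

2.8351

Let t(s) be the expected number of turns to first reach square C from state s, with t(square C) = 0. Conditioning on the first turn:
t(square E) = 1 + 0.3·t(square E) + 0.29·t(square A)
t(square A) = 1 + 0.4·t(square E) + 0.28·t(square A)
Solving: t(square E) = 2.6031, t(square A) = 2.8351.
Expected turns from square A to square C: 2.8351.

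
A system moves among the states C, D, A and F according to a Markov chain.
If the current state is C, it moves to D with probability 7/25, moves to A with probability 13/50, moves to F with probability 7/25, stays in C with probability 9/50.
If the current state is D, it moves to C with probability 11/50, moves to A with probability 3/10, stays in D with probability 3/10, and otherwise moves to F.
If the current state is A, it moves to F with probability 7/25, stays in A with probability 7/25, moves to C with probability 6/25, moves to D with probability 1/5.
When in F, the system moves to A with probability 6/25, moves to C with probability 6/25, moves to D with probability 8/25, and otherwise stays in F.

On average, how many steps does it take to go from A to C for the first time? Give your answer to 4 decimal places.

4.2566

Let t(s) be the expected number of steps to first reach C from state s, with t(C) = 0. Conditioning on the first step:
t(D) = 1 + 0.3·t(D) + 0.3·t(A) + 0.18·t(F)
t(A) = 1 + 0.2·t(D) + 0.28·t(A) + 0.28·t(F)
t(F) = 1 + 0.32·t(D) + 0.24·t(A) + 0.2·t(F)
Solving: t(D) = 4.3501, t(A) = 4.2566, t(F) = 4.2670.
Expected steps from A to C: 4.2566.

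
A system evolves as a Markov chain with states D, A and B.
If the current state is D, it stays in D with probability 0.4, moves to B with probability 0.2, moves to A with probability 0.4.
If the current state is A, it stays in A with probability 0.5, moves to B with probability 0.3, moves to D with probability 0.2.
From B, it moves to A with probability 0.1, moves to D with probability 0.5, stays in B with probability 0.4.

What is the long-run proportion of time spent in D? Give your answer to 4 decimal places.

Let the stationary distribution be π with π = πP and π_1 + π_2 + π_3 = 1.
π_1 = 0.4·π_1 + 0.2·π_2 + 0.5·π_3
π_2 = 0.4·π_1 + 0.5·π_2 + 0.1·π_3
Solving with the normalization constraint gives π = (0.3600, 0.3467, 0.2933).
So the stationary probability of D is 0.3600.

0.3600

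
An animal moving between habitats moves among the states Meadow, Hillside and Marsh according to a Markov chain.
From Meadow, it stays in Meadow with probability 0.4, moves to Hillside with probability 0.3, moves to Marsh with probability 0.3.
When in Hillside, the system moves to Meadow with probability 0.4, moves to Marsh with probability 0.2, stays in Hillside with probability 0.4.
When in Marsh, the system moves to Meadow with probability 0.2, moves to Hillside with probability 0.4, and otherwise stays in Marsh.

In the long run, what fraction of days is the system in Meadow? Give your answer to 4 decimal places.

Let the stationary distribution be π with π = πP and π_1 + π_2 + π_3 = 1.
π_1 = 0.4·π_1 + 0.4·π_2 + 0.2·π_3
π_2 = 0.3·π_1 + 0.4·π_2 + 0.4·π_3
Solving with the normalization constraint gives π = (0.3415, 0.3659, 0.2927).
So the stationary probability of Meadow is 0.3415.

0.3415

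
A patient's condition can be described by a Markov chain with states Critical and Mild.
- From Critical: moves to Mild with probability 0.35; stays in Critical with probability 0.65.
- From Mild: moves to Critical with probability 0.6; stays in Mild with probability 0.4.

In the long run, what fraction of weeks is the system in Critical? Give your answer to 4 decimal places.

Let the stationary distribution be π with π = πP and π_1 + π_2 = 1.
π_1 = 0.65·π_1 + 0.6·π_2
Solving with the normalization constraint gives π = (0.6316, 0.3684).
So the stationary probability of Critical is 0.6316.

0.6316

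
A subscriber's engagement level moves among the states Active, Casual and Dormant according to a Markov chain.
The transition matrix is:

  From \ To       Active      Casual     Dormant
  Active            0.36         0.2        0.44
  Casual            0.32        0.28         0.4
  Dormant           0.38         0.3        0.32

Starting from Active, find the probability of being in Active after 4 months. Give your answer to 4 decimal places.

Propagate the distribution vector 4 months from Active.
After 0 months: (1.0000, 0.0000, 0.0000)
After 1 month: (0.3600, 0.2000, 0.4400)
After 2 months: (0.3608, 0.2600, 0.3792)
After 3 months: (0.3572, 0.2587, 0.3841)
After 4 months: (0.3573, 0.2591, 0.3836)
P(in Active after 4 months) = 0.3573

0.3573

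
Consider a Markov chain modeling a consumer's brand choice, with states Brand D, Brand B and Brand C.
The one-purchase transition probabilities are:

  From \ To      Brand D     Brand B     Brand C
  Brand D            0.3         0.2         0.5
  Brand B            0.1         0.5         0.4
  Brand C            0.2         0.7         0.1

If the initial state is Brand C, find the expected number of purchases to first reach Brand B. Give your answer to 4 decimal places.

Let t(s) be the expected number of purchases to first reach Brand B from state s, with t(Brand B) = 0. Conditioning on the first purchase:
t(Brand D) = 1 + 0.3·t(Brand D) + 0.5·t(Brand C)
t(Brand C) = 1 + 0.2·t(Brand D) + 0.1·t(Brand C)
Solving: t(Brand D) = 2.6415, t(Brand C) = 1.6981.
Expected purchases from Brand C to Brand B: 1.6981.

1.6981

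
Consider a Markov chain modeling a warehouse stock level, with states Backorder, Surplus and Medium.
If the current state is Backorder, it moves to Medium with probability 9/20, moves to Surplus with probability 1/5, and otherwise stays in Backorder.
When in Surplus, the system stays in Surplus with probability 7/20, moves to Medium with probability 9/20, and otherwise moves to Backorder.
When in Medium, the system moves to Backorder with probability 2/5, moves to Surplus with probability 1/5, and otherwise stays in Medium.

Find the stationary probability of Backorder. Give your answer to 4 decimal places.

Let the stationary distribution be π with π = πP and π_1 + π_2 + π_3 = 1.
π_1 = 0.35·π_1 + 0.2·π_2 + 0.4·π_3
π_2 = 0.2·π_1 + 0.35·π_2 + 0.2·π_3
Solving with the normalization constraint gives π = (0.3361, 0.2353, 0.4286).
So the stationary probability of Backorder is 0.3361.

0.3361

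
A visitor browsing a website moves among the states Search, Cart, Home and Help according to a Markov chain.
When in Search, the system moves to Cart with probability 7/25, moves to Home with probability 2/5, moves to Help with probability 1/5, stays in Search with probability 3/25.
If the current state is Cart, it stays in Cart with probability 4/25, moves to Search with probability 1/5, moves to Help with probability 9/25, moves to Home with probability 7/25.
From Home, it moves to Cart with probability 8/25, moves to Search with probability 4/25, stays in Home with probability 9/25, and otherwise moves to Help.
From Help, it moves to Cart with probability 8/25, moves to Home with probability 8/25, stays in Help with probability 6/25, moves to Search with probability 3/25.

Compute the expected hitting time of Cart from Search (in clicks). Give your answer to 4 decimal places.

Let t(s) be the expected number of clicks to first reach Cart from state s, with t(Cart) = 0. Conditioning on the first click:
t(Search) = 1 + 0.12·t(Search) + 0.4·t(Home) + 0.2·t(Help)
t(Home) = 1 + 0.16·t(Search) + 0.36·t(Home) + 0.16·t(Help)
t(Help) = 1 + 0.12·t(Search) + 0.32·t(Home) + 0.24·t(Help)
Solving: t(Search) = 3.3057, t(Home) = 3.1835, t(Help) = 3.1781.
Expected clicks from Search to Cart: 3.3057.

3.3057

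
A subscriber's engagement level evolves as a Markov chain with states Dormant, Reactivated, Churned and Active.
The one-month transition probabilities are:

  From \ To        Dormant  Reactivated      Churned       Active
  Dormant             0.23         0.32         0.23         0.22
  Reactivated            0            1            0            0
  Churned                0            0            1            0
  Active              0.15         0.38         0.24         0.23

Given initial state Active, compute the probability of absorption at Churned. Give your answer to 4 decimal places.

0.3917

Let h(s) be the probability of absorption at Churned starting from transient state s. Then h(Churned) = 1 and h(Reactivated) = 0. By first-step analysis:
h(Dormant) = 0.23·h(Dormant) + 0.32·0 + 0.23·1 + 0.22·h(Active)
h(Active) = 0.15·h(Dormant) + 0.38·0 + 0.24·1 + 0.23·h(Active)
Solving: h(Dormant) = 0.4106, h(Active) = 0.3917.
Starting from Active, the probability is 0.3917.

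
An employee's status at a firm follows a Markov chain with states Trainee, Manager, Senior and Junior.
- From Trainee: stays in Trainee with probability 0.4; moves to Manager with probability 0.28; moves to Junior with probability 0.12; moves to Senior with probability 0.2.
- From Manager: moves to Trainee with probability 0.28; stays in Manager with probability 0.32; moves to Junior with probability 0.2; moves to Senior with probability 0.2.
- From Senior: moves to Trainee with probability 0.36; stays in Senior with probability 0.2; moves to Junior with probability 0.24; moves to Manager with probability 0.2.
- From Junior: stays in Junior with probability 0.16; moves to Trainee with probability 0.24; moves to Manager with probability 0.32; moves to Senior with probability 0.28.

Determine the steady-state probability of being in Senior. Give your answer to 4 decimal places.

0.2140

Let the stationary distribution be π with π = πP and π_1 + π_2 + π_3 + π_4 = 1.
π_1 = 0.4·π_1 + 0.28·π_2 + 0.36·π_3 + 0.24·π_4
π_2 = 0.28·π_1 + 0.32·π_2 + 0.2·π_3 + 0.32·π_4
π_3 = 0.2·π_1 + 0.2·π_2 + 0.2·π_3 + 0.28·π_4
Solving with the normalization constraint gives π = (0.3297, 0.2811, 0.2140, 0.1752).
So the stationary probability of Senior is 0.2140.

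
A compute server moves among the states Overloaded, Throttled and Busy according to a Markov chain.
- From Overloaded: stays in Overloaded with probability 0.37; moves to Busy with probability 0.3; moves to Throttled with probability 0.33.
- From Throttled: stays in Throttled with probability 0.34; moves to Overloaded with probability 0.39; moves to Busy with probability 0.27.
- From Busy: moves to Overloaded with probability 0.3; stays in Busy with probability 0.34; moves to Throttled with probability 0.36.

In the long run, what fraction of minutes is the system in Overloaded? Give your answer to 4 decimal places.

Let the stationary distribution be π with π = πP and π_1 + π_2 + π_3 = 1.
π_1 = 0.37·π_1 + 0.39·π_2 + 0.3·π_3
π_2 = 0.33·π_1 + 0.34·π_2 + 0.36·π_3
Solving with the normalization constraint gives π = (0.3557, 0.3425, 0.3018).
So the stationary probability of Overloaded is 0.3557.

0.3557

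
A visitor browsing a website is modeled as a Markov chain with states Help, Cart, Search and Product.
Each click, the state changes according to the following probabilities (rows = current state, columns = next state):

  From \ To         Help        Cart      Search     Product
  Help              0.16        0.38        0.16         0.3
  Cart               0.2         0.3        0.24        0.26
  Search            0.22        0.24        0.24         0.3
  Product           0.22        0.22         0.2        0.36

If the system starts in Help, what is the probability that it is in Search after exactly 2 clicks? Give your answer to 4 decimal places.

0.2152

Propagate the distribution vector 2 clicks from Help.
After 0 clicks: (1.0000, 0.0000, 0.0000, 0.0000)
After 1 click: (0.1600, 0.3800, 0.1600, 0.3000)
After 2 clicks: (0.2028, 0.2792, 0.2152, 0.3028)
P(in Search after 2 clicks) = 0.2152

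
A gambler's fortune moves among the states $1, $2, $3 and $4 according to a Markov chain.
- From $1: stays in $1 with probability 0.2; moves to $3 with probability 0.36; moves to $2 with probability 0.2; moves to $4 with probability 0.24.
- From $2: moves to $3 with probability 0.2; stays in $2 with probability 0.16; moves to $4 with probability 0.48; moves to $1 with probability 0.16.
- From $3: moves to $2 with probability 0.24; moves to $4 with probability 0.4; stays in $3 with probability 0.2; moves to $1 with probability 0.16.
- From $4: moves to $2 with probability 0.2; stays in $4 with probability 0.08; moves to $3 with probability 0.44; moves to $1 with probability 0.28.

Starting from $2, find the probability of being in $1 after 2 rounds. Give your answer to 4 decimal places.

Propagate the distribution vector 2 rounds from $2.
After 0 rounds: (0.0000, 1.0000, 0.0000, 0.0000)
After 1 round: (0.1600, 0.1600, 0.2000, 0.4800)
After 2 rounds: (0.2240, 0.2016, 0.3408, 0.2336)
P(in $1 after 2 rounds) = 0.2240

0.2240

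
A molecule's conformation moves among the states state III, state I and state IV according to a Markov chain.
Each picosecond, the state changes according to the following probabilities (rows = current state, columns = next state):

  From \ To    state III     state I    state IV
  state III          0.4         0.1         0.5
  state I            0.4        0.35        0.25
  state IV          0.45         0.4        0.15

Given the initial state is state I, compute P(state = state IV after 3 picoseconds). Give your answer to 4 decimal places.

0.3206

Propagate the distribution vector 3 picoseconds from state I.
After 0 picoseconds: (0.0000, 1.0000, 0.0000)
After 1 picosecond: (0.4000, 0.3500, 0.2500)
After 2 picoseconds: (0.4125, 0.2625, 0.3250)
After 3 picoseconds: (0.4163, 0.2631, 0.3206)
P(in state IV after 3 picoseconds) = 0.3206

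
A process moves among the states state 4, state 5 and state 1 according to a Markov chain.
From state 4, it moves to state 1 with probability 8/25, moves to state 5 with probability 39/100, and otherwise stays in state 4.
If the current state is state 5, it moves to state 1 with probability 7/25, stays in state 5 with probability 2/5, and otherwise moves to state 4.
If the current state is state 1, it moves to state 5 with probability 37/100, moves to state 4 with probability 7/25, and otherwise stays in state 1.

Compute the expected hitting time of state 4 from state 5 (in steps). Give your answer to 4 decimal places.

3.2472

Let t(s) be the expected number of steps to first reach state 4 from state s, with t(state 4) = 0. Conditioning on the first step:
t(state 5) = 1 + 0.4·t(state 5) + 0.28·t(state 1)
t(state 1) = 1 + 0.37·t(state 5) + 0.35·t(state 1)
Solving: t(state 5) = 3.2472, t(state 1) = 3.3869.
Expected steps from state 5 to state 4: 3.2472.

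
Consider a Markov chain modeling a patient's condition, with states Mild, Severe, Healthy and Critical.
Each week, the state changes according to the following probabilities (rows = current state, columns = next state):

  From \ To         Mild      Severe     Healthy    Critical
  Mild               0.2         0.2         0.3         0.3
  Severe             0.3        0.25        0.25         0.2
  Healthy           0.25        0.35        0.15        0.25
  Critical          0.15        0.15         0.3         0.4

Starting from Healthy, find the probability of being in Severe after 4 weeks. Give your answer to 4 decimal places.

Propagate the distribution vector 4 weeks from Healthy.
After 0 weeks: (0.0000, 0.0000, 1.0000, 0.0000)
After 1 week: (0.2500, 0.3500, 0.1500, 0.2500)
After 2 weeks: (0.2300, 0.2275, 0.2600, 0.2825)
After 3 weeks: (0.2216, 0.2363, 0.2496, 0.2925)
After 4 weeks: (0.2215, 0.2346, 0.2507, 0.2931)
P(in Severe after 4 weeks) = 0.2346

0.2346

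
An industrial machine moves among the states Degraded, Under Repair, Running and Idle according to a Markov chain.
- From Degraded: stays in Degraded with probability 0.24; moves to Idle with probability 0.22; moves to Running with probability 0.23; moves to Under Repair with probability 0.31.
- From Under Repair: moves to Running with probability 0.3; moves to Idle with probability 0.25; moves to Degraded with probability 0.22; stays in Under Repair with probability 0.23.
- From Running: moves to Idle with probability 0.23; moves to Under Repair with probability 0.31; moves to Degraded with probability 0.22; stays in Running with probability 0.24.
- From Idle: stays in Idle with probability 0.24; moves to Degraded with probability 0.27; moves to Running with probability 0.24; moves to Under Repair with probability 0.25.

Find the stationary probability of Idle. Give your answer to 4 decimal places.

0.2355

Let the stationary distribution be π with π = πP and π_1 + π_2 + π_3 + π_4 = 1.
π_1 = 0.24·π_1 + 0.22·π_2 + 0.22·π_3 + 0.27·π_4
π_2 = 0.31·π_1 + 0.23·π_2 + 0.31·π_3 + 0.25·π_4
π_3 = 0.23·π_1 + 0.3·π_2 + 0.24·π_3 + 0.24·π_4
Solving with the normalization constraint gives π = (0.2365, 0.2740, 0.2541, 0.2355).
So the stationary probability of Idle is 0.2355.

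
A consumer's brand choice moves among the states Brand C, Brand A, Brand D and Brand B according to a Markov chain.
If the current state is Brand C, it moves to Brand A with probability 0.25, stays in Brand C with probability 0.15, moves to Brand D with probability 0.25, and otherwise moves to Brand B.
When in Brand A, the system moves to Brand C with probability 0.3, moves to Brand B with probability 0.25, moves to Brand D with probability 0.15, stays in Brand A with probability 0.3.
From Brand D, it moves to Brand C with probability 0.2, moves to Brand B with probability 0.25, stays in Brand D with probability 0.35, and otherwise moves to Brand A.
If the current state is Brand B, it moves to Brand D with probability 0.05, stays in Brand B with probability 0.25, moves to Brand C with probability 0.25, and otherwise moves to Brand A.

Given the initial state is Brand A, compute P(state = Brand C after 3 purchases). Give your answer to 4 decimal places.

Propagate the distribution vector 3 purchases from Brand A.
After 0 purchases: (0.0000, 1.0000, 0.0000, 0.0000)
After 1 purchase: (0.3000, 0.3000, 0.1500, 0.2500)
After 2 purchases: (0.2275, 0.3075, 0.1850, 0.2800)
After 3 purchases: (0.2334, 0.3121, 0.1818, 0.2728)
P(in Brand C after 3 purchases) = 0.2334

0.2334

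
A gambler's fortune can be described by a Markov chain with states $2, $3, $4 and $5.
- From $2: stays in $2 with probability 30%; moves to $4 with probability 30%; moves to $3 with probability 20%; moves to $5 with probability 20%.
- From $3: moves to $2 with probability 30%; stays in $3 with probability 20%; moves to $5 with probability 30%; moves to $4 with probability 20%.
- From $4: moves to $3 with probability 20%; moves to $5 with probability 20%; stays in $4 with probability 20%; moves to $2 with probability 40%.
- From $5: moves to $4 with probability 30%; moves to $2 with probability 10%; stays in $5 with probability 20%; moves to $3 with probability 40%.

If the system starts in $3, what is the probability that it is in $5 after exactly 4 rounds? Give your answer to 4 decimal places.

0.2244

Propagate the distribution vector 4 rounds from $3.
After 0 rounds: (0.0000, 1.0000, 0.0000, 0.0000)
After 1 round: (0.3000, 0.2000, 0.2000, 0.3000)
After 2 rounds: (0.2600, 0.2600, 0.2600, 0.2200)
After 3 rounds: (0.2820, 0.2440, 0.2480, 0.2260)
After 4 rounds: (0.2796, 0.2452, 0.2508, 0.2244)
P(in $5 after 4 rounds) = 0.2244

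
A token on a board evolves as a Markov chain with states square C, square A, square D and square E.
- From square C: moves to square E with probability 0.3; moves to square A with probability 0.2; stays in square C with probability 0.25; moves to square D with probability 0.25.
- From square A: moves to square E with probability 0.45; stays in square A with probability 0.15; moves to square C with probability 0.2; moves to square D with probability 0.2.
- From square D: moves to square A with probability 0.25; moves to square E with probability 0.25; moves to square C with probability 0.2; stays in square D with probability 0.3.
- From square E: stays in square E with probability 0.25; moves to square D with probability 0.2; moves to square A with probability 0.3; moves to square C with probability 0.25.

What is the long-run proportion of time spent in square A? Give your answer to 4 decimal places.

0.2309

Let the stationary distribution be π with π = πP and π_1 + π_2 + π_3 + π_4 = 1.
π_1 = 0.25·π_1 + 0.2·π_2 + 0.2·π_3 + 0.25·π_4
π_2 = 0.2·π_1 + 0.15·π_2 + 0.25·π_3 + 0.3·π_4
π_3 = 0.25·π_1 + 0.2·π_2 + 0.3·π_3 + 0.2·π_4
Solving with the normalization constraint gives π = (0.2267, 0.2309, 0.2348, 0.3075).
So the stationary probability of square A is 0.2309.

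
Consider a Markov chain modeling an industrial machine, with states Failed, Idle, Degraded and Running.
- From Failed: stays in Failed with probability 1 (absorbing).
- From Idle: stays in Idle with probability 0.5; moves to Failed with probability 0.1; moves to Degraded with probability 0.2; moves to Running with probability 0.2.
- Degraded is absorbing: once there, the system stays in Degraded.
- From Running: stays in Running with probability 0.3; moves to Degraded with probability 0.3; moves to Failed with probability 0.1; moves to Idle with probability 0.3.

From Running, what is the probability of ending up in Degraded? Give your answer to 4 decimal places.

0.7241

Let h(s) be the probability of absorption at Degraded starting from transient state s. Then h(Degraded) = 1 and h(Failed) = 0. By first-step analysis:
h(Idle) = 0.1·0 + 0.5·h(Idle) + 0.2·1 + 0.2·h(Running)
h(Running) = 0.1·0 + 0.3·h(Idle) + 0.3·1 + 0.3·h(Running)
Solving: h(Idle) = 0.6897, h(Running) = 0.7241.
Starting from Running, the probability is 0.7241.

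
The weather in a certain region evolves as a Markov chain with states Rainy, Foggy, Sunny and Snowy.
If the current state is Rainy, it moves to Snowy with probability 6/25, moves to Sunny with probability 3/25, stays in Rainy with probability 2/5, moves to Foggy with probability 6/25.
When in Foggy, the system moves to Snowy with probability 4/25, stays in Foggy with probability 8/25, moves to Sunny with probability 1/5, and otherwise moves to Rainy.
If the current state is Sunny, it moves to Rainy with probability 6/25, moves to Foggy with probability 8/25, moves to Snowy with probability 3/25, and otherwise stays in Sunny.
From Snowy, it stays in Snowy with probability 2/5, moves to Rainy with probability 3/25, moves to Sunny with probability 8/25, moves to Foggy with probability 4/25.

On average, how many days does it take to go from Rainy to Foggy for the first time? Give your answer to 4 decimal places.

Let t(s) be the expected number of days to first reach Foggy from state s, with t(Foggy) = 0. Conditioning on the first day:
t(Rainy) = 1 + 0.4·t(Rainy) + 0.12·t(Sunny) + 0.24·t(Snowy)
t(Sunny) = 1 + 0.24·t(Rainy) + 0.32·t(Sunny) + 0.12·t(Snowy)
t(Snowy) = 1 + 0.12·t(Rainy) + 0.32·t(Sunny) + 0.4·t(Snowy)
Solving: t(Rainy) = 4.2249, t(Sunny) = 3.7587, t(Snowy) = 4.5163.
Expected days from Rainy to Foggy: 4.2249.

4.2249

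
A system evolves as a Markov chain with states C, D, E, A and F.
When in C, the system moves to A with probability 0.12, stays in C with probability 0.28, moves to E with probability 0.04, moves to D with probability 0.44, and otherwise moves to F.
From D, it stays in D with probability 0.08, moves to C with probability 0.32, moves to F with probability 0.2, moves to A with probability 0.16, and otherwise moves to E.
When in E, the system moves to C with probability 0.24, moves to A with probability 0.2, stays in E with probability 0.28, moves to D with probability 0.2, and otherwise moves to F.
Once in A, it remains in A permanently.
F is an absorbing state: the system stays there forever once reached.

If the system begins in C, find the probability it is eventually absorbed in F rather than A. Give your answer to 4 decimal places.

0.4933

Let h(s) be the probability of absorption at F starting from transient state s. Then h(F) = 1 and h(A) = 0. By first-step analysis:
h(C) = 0.28·h(C) + 0.44·h(D) + 0.04·h(E) + 0.12·0 + 0.12·1
h(D) = 0.32·h(C) + 0.08·h(D) + 0.24·h(E) + 0.16·0 + 0.2·1
h(E) = 0.24·h(C) + 0.2·h(D) + 0.28·h(E) + 0.2·0 + 0.08·1
Solving: h(C) = 0.4933, h(D) = 0.4968, h(E) = 0.4135.
Starting from C, the probability is 0.4933.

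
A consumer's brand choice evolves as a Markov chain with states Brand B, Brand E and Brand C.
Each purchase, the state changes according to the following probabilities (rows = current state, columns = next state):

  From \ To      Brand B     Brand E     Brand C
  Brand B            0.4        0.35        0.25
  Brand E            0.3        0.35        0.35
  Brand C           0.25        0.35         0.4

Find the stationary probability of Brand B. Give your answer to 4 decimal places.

Let the stationary distribution be π with π = πP and π_1 + π_2 + π_3 = 1.
π_1 = 0.4·π_1 + 0.3·π_2 + 0.25·π_3
π_2 = 0.35·π_1 + 0.35·π_2 + 0.35·π_3
Solving with the normalization constraint gives π = (0.3147, 0.3500, 0.3353).
So the stationary probability of Brand B is 0.3147.

0.3147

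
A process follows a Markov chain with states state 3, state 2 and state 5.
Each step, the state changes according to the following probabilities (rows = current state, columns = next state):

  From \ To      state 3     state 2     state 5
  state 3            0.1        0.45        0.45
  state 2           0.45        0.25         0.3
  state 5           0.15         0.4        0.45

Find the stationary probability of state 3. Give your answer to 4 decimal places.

0.2453

Let the stationary distribution be π with π = πP and π_1 + π_2 + π_3 = 1.
π_1 = 0.1·π_1 + 0.45·π_2 + 0.15·π_3
π_2 = 0.45·π_1 + 0.25·π_2 + 0.4·π_3
Solving with the normalization constraint gives π = (0.2453, 0.3585, 0.3962).
So the stationary probability of state 3 is 0.2453.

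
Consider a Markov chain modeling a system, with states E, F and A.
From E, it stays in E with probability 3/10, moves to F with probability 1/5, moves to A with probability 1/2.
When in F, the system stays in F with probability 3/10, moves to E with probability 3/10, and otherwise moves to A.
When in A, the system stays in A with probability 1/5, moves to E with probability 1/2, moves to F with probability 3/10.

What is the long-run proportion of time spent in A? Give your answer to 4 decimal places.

0.3644

Let the stationary distribution be π with π = πP and π_1 + π_2 + π_3 = 1.
π_1 = 0.3·π_1 + 0.3·π_2 + 0.5·π_3
π_2 = 0.2·π_1 + 0.3·π_2 + 0.3·π_3
Solving with the normalization constraint gives π = (0.3729, 0.2627, 0.3644).
So the stationary probability of A is 0.3644.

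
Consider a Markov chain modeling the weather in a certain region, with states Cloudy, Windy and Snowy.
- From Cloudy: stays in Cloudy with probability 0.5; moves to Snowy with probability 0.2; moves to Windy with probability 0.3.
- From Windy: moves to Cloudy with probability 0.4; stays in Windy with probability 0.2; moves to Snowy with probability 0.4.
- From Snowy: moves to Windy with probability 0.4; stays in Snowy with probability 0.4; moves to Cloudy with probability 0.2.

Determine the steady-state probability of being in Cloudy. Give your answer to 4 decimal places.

0.3721

Let the stationary distribution be π with π = πP and π_1 + π_2 + π_3 = 1.
π_1 = 0.5·π_1 + 0.4·π_2 + 0.2·π_3
π_2 = 0.3·π_1 + 0.2·π_2 + 0.4·π_3
Solving with the normalization constraint gives π = (0.3721, 0.3023, 0.3256).
So the stationary probability of Cloudy is 0.3721.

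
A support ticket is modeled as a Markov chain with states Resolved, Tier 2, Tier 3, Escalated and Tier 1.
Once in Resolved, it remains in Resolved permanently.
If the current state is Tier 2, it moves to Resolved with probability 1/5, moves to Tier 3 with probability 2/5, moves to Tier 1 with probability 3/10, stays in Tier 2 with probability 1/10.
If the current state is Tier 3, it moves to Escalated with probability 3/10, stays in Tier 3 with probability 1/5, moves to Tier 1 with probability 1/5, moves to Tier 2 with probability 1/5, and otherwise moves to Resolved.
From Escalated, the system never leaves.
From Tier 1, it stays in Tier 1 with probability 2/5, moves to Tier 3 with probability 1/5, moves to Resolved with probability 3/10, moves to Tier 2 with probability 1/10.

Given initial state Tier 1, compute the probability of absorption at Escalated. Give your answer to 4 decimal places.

Let h(s) be the probability of absorption at Escalated starting from transient state s. Then h(Escalated) = 1 and h(Resolved) = 0. By first-step analysis:
h(Tier 2) = 0.2·0 + 0.1·h(Tier 2) + 0.4·h(Tier 3) + 0.3·h(Tier 1)
h(Tier 3) = 0.1·0 + 0.2·h(Tier 2) + 0.2·h(Tier 3) + 0.3·1 + 0.2·h(Tier 1)
h(Tier 1) = 0.3·0 + 0.1·h(Tier 2) + 0.2·h(Tier 3) + 0.4·h(Tier 1)
Solving: h(Tier 2) = 0.2961, h(Tier 3) = 0.5033, h(Tier 1) = 0.2171.
Starting from Tier 1, the probability is 0.2171.

0.2171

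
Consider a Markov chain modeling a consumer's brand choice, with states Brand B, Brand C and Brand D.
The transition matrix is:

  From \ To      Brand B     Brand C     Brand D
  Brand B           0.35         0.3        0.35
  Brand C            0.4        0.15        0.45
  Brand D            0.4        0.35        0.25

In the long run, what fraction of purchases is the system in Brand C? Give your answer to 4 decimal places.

Let the stationary distribution be π with π = πP and π_1 + π_2 + π_3 = 1.
π_1 = 0.35·π_1 + 0.4·π_2 + 0.4·π_3
π_2 = 0.3·π_1 + 0.15·π_2 + 0.35·π_3
Solving with the normalization constraint gives π = (0.3810, 0.2758, 0.3433).
So the stationary probability of Brand C is 0.2758.

0.2758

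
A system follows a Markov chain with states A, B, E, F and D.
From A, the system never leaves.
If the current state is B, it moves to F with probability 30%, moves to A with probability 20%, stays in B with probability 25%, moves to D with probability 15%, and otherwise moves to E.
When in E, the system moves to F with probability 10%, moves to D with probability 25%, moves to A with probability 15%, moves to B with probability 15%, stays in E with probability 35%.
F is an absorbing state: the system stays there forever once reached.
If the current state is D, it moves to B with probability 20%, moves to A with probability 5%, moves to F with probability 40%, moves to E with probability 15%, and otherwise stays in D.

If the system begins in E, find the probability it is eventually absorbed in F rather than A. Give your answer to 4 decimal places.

Let h(s) be the probability of absorption at F starting from transient state s. Then h(F) = 1 and h(A) = 0. By first-step analysis:
h(B) = 0.2·0 + 0.25·h(B) + 0.1·h(E) + 0.3·1 + 0.15·h(D)
h(E) = 0.15·0 + 0.15·h(B) + 0.35·h(E) + 0.1·1 + 0.25·h(D)
h(D) = 0.05·0 + 0.2·h(B) + 0.15·h(E) + 0.4·1 + 0.2·h(D)
Solving: h(B) = 0.6335, h(E) = 0.5963, h(D) = 0.7702.
Starting from E, the probability is 0.5963.

0.5963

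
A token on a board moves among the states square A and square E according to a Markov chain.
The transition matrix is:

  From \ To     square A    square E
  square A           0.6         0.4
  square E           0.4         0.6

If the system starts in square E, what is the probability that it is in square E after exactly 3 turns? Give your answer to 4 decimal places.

0.5040

Propagate the distribution vector 3 turns from square E.
After 0 turns: (0.0000, 1.0000)
After 1 turn: (0.4000, 0.6000)
After 2 turns: (0.4800, 0.5200)
After 3 turns: (0.4960, 0.5040)
P(in square E after 3 turns) = 0.5040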